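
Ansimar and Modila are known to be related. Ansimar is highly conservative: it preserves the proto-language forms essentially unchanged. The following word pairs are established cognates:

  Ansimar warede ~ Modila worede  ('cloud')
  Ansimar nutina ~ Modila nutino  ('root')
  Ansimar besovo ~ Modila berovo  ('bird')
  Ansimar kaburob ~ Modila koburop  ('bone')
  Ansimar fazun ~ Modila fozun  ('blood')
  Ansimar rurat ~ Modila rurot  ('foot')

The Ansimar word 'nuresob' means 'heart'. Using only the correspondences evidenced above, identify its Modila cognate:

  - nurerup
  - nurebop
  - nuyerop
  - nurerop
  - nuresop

besovo ~ berovo — Ansimar s corresponds to Modila r between vowels (before a back vowel).
kaburob ~ koburop — Ansimar b corresponds to Modila p word-finally.
Applying these to Ansimar 'nuresob':
  nuresob → nurerob   (s→r between vowels (before a back vowel))
  nurerob → nurerop   (b→p word-finally)
So the Modila cognate is 'nurerop'.

nurerop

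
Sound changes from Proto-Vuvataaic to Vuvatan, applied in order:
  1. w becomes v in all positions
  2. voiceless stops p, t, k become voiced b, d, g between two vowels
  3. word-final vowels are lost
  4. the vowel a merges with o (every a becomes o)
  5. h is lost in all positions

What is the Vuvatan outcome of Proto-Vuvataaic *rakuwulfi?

roguvulf

Vuvatan: start from *rakuwulfi.
  rule 1 (unconditioned shift): rakuwulfi → rakuvulfi
  rule 2 (intervocalic voicing): rakuvulfi → raguvulfi
  rule 3 (apocope): raguvulfi → raguvulf
  rule 4 (vowel merger): raguvulf → roguvulf
  rule 5: no change — roguvulf
  ⇒ Vuvatan roguvulf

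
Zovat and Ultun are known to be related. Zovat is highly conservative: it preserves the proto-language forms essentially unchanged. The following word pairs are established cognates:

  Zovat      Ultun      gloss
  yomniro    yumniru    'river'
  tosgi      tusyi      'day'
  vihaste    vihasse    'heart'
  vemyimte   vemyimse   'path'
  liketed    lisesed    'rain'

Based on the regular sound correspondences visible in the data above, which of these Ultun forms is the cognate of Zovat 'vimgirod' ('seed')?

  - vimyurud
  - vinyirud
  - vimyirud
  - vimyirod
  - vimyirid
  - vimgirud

vimyirud

tosgi ~ tusyi — Zovat g corresponds to Ultun y after a consonant, before a front vowel.
tosgi ~ tusyi — Zovat o corresponds to Ultun u after a consonant, before a consonant other than r, m, n, p, b, f, v.
Applying these to Zovat 'vimgirod':
  vimgirod → vimyirod   (g→y after a consonant, before a front vowel)
  vimyirod → vimyirud   (o→u after a consonant, before a consonant other than r, m, n, p, b, f, v)
So the Ultun cognate is 'vimyirud'.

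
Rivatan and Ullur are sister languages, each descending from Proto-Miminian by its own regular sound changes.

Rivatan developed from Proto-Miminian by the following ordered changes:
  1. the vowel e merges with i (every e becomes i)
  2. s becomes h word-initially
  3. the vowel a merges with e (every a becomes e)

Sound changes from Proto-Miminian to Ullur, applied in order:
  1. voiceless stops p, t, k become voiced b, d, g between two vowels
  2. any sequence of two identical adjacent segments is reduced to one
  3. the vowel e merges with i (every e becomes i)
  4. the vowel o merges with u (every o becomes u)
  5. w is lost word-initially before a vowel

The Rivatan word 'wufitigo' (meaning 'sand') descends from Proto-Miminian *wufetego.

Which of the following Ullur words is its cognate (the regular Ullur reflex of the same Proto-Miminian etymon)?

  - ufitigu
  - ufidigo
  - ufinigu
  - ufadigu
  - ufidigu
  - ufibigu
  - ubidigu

ufidigu

Ullur: *wufetego
  wufetego → wufedego   [intervocalic voicing]
  wufedego (rule 2 does not apply)
  wufedego → wufidigo   [vowel merger]
  wufidigo → wufidigu   [vowel merger]
  wufidigu → ufidigu   [glide loss]
  giving Ullur ufidigu.
Among the options, 'ufidigu' alone shows every Ullur change applied in order.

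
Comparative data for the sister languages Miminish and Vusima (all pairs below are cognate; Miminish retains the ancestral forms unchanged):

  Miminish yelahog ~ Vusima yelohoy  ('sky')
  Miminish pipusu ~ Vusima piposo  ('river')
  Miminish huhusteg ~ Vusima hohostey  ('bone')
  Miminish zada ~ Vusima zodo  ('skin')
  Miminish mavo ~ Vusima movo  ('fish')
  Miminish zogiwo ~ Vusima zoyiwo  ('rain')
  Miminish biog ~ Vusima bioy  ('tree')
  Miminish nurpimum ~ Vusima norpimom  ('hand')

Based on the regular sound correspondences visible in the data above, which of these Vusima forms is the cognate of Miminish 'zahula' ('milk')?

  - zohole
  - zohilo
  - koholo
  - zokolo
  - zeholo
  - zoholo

zoholo

yelahog ~ yelohoy, zada ~ zodo — Miminish a corresponds to Vusima o after a consonant, before a consonant other than r, m, n, p, b, f, v.
pipusu ~ piposo, huhusteg ~ hohostey — Miminish u corresponds to Vusima o after a consonant, before a consonant other than r, m, n, p, b, f, v.
zada ~ zodo — Miminish a corresponds to Vusima o word-finally.
Applying these to Miminish 'zahula':
  zahula → zohula   (a→o after a consonant, before a consonant other than r, m, n, p, b, f, v)
  zohula → zohola   (u→o after a consonant, before a consonant other than r, m, n, p, b, f, v)
  zohola → zoholo   (a→o word-finally)
So the Vusima cognate is 'zoholo'.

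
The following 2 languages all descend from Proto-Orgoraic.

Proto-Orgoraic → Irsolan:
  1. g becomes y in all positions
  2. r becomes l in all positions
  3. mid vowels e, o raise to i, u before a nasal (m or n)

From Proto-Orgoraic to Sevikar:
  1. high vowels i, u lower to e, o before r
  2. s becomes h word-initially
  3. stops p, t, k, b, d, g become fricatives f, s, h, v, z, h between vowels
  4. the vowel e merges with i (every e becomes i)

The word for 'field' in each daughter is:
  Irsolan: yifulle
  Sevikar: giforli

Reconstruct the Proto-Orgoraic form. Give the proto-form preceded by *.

Position 4: Irsolan has u, Sevikar has o. Taking the neighbouring segments as reconstructed: Irsolan u can only go back to *u; Sevikar o could go back to *o or *u — the one source consistent with every daughter is *u.
Position 1: Irsolan has y, Sevikar has g. Sevikar preserves g here (none of its changes turn any other segment into g), so the proto-segment is *g.
Verify the candidate proto-form against each daughter:
Irsolan: start from *gifurle.
  rule 1 (unconditioned shift): gifurle → yifurle
  rule 2 (unconditioned shift): yifurle → yifulle
  rule 3: no change — yifulle
  ⇒ Irsolan yifulle
Sevikar: start from *gifurle.
  rule 1 (pre-rhotic lowering): gifurle → giforle
  rule 2: no change — giforle
  rule 3: no change — giforle
  rule 4 (vowel merger): giforle → giforli
  ⇒ Sevikar giforli
*gifurle is the unique common source.

*gifurle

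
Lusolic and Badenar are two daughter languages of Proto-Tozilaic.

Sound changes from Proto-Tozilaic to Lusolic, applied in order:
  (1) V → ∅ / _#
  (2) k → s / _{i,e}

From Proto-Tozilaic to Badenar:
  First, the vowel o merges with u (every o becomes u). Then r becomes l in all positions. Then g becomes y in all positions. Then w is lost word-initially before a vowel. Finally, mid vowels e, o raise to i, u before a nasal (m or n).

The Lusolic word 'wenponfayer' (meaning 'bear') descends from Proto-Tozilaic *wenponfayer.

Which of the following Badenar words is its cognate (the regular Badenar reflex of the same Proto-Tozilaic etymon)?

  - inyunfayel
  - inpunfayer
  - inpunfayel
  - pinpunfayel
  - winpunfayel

inpunfayel

Badenar: *wenponfayer
  wenponfayer → wenpunfayer   [vowel merger]
  wenpunfayer → wenpunfayel   [unconditioned shift]
  wenpunfayel (rule 3 does not apply)
  wenpunfayel → enpunfayel   [glide loss]
  enpunfayel → inpunfayel   [pre-nasal raising]
  giving Badenar inpunfayel.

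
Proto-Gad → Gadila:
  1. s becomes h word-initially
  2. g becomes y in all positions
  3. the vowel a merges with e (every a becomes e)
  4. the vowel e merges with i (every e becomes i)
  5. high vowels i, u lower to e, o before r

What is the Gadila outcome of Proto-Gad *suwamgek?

huwimyik

Gadila: *suwamgek
  suwamgek → huwamgek   [debuccalisation]
  huwamgek → huwamyek   [unconditioned shift]
  huwamyek → huwemyek   [vowel merger]
  huwemyek → huwimyik   [vowel merger]
  huwimyik (rule 5 does not apply)
  giving Gadila huwimyik.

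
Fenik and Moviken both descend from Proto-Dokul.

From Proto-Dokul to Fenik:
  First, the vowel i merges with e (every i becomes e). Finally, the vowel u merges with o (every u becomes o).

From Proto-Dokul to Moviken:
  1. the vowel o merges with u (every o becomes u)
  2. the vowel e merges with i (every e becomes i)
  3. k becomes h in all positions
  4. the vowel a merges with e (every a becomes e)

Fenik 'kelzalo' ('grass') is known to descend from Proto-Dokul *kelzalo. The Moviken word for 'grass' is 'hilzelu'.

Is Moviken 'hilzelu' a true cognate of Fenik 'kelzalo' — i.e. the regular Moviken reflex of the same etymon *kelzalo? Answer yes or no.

yes

Derive the expected Moviken reflex of *kelzalo:
Moviken: *kelzalo > kelzalu > kilzalu > hilzalu > hilzelu  (by vowel merger, vowel merger, unconditioned shift, vowel merger)
Moviken 'hilzelu' matches the regular reflex exactly, so the pair is cognate.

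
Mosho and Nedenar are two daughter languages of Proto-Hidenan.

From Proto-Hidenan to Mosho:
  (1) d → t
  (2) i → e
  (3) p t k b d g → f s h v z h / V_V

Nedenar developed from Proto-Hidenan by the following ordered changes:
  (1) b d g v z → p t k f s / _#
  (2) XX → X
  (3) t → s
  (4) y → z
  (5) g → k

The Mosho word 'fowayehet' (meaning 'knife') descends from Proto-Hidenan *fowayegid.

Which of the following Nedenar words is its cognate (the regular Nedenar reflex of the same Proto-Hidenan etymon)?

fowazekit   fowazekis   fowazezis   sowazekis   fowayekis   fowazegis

fowazekis

Nedenar: *fowayegid > fowayegit > fowayegis > fowazegis > fowazekis  (by final devoicing, unconditioned shift, unconditioned shift, unconditioned shift)
Only 'fowazekis' matches the regular Nedenar development of *fowayegid.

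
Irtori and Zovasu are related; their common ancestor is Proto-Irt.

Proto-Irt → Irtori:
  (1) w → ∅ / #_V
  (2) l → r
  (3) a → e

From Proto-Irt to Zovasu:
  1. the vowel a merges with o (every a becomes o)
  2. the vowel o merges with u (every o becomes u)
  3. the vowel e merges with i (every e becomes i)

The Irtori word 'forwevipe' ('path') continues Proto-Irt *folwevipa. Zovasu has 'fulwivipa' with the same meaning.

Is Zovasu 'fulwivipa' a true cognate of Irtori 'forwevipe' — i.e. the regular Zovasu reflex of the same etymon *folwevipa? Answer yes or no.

Derive the expected Zovasu reflex of *folwevipa:
Zovasu: *folwevipa > folwevipo > fulwevipu > fulwivipu  (by vowel merger, vowel merger, vowel merger)
The regular Zovasu reflex would be 'fulwivipu', but the attested form is 'fulwivipa'. The correspondence is irregular, so they are not cognates (the Zovasu form has a different source).

no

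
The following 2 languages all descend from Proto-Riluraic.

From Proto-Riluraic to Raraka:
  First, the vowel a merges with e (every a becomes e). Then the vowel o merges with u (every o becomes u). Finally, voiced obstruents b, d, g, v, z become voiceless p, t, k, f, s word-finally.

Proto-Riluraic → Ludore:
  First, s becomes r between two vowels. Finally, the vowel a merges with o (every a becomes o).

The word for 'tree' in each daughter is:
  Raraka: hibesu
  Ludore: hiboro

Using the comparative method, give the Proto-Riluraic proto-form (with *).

Position 6: Raraka has u, Ludore has o. Taking the neighbouring segments as reconstructed: Raraka u could go back to *o or *u; Ludore o could go back to *a or *o — the one source consistent with every daughter is *o.
Position 4: Raraka has e, Ludore has o. Taking the neighbouring segments as reconstructed: Raraka e could go back to *a or *e; Ludore o could go back to *a or *o — the one source consistent with every daughter is *a.
Position 5: Raraka has s, Ludore has r. Taking the neighbouring segments as reconstructed: Raraka s can only go back to *s; Ludore r could go back to *s or *r — the one source consistent with every daughter is *s.
Verify the candidate proto-form against each daughter:
Raraka: start from *hibaso.
  rule 1 (vowel merger): hibaso → hibeso
  rule 2 (vowel merger): hibeso → hibesu
  rule 3: no change — hibesu
  ⇒ Raraka hibesu
Ludore: *hibaso
  hibaso → hibaro   [rhotacism]
  hibaro → hiboro   [vowel merger]
  giving Ludore hiboro.
No other proto-form is consistent with every reflex, so the reconstruction is *hibaso.

*hibaso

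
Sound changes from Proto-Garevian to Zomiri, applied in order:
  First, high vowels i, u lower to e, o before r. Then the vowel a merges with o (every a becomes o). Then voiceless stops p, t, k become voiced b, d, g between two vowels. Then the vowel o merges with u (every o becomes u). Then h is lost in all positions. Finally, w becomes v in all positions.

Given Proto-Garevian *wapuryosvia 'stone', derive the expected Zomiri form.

vuburyusviu

Zomiri: start from *wapuryosvia.
  rule 1 (pre-rhotic lowering): wapuryosvia → waporyosvia
  rule 2 (vowel merger): waporyosvia → woporyosvio
  rule 3 (intervocalic voicing): woporyosvio → woboryosvio
  rule 4 (vowel merger): woboryosvio → wuburyusviu
  rule 5: no change — wuburyusviu
  rule 6 (unconditioned shift): wuburyusviu → vuburyusviu
  ⇒ Zomiri vuburyusviu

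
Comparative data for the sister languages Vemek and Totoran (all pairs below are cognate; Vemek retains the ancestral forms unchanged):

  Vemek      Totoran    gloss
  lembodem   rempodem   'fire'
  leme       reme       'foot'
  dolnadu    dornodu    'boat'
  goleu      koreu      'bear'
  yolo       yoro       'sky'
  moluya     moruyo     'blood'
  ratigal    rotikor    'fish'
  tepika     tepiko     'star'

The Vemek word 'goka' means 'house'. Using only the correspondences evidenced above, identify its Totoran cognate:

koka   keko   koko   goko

koko

goleu ~ koreu — Vemek g corresponds to Totoran k word-initially before a back vowel.
moluya ~ moruyo, tepika ~ tepiko — Vemek a corresponds to Totoran o word-finally.
Applying these to Vemek 'goka':
  goka → koka   (g→k word-initially before a back vowel)
  koka → koko   (a→o word-finally)
So the Totoran cognate is 'koko'.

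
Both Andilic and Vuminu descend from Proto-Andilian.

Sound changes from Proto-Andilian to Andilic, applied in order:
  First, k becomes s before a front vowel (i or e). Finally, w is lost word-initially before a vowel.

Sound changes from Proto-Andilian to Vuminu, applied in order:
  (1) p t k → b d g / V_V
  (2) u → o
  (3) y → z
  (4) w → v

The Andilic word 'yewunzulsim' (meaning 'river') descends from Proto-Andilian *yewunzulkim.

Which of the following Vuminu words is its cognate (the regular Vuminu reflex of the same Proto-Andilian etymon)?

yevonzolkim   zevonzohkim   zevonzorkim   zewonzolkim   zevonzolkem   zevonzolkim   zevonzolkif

Vuminu: *yewunzulkim
  yewunzulkim (rule 1 does not apply)
  yewunzulkim → yewonzolkim   [vowel merger]
  yewonzolkim → zewonzolkim   [unconditioned shift]
  zewonzolkim → zevonzolkim   [unconditioned shift]
  giving Vuminu zevonzolkim.
Only 'zevonzolkim' matches the regular Vuminu development of *yewunzulkim.

zevonzolkim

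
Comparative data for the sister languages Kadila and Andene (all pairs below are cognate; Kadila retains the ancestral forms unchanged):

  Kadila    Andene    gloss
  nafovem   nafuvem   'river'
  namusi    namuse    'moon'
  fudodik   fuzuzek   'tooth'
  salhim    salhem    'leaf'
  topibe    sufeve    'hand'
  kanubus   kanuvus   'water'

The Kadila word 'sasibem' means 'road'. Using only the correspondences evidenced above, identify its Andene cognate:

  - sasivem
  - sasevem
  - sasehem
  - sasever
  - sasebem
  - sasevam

sasevem

topibe ~ sufeve — Kadila i corresponds to Andene e after a consonant, before a labial obstruent.
topibe ~ sufeve — Kadila b corresponds to Andene v between vowels (before a front vowel).
Applying these to Kadila 'sasibem':
  sasibem → sasebem   (i→e after a consonant, before a labial obstruent)
  sasebem → sasevem   (b→v between vowels (before a front vowel))
So the Andene cognate is 'sasevem'.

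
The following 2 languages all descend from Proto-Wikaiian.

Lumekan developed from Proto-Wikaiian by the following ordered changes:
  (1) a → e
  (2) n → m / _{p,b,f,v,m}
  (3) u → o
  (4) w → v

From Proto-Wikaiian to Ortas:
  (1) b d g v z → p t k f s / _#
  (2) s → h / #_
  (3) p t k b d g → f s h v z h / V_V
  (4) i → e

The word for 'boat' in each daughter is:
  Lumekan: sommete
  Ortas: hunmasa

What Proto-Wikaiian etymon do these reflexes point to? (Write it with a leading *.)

*sunmata

Position 3: Lumekan has m, Ortas has n. Ortas preserves n here (none of its changes turn any other segment into n), so the proto-segment is *n.
Position 1: Lumekan has s, Ortas has h. Lumekan preserves s here (none of its changes turn any other segment into s), so the proto-segment is *s.
This points to *sunmata. Verify forward in each daughter:
Lumekan: start from *sunmata.
  rule 1 (vowel merger): sunmata → sunmete
  rule 2 (nasal place assimilation): sunmete → summete
  rule 3 (vowel merger): summete → sommete
  rule 4: no change — sommete
  ⇒ Lumekan sommete
Ortas: *sunmata
  sunmata (rule 1 does not apply)
  sunmata → hunmata   [debuccalisation]
  hunmata → hunmasa   [intervocalic lenition]
  hunmasa (rule 4 does not apply)
  giving Ortas hunmasa.
*sunmata is the unique common source.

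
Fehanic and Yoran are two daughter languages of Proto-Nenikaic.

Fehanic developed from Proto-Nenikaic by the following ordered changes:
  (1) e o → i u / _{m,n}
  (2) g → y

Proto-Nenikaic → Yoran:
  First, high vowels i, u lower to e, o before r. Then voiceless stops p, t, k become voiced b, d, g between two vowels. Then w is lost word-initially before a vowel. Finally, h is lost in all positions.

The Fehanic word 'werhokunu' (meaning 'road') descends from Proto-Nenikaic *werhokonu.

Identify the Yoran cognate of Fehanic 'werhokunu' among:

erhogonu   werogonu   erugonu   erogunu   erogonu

erogonu

Yoran: *werhokonu > werhogonu > erhogonu > erogonu  (by intervocalic voicing, glide loss, h-loss)
Only 'erogonu' matches the regular Yoran development of *werhokonu.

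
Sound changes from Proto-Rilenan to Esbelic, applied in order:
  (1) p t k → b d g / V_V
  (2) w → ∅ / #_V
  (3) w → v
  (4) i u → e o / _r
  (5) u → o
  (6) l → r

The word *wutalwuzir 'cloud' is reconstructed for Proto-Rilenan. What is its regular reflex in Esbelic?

Esbelic: *wutalwuzir > wudalwuzir > udalwuzir > udalvuzir > udalvuzer > odalvozer > odarvozer  (by intervocalic voicing, glide loss, unconditioned shift, pre-rhotic lowering, vowel merger, unconditioned shift)

odarvozer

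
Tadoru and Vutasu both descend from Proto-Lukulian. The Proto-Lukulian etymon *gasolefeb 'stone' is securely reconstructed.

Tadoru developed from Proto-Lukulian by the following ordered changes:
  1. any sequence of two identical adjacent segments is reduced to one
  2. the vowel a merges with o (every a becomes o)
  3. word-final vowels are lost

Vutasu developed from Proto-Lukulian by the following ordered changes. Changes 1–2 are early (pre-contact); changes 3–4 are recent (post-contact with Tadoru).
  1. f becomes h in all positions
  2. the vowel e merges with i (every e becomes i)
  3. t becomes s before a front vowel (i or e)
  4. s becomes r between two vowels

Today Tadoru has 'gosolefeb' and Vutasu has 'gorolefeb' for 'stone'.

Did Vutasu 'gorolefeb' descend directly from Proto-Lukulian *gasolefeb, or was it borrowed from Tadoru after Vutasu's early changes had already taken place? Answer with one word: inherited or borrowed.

borrowed

If inherited, *gasolefeb would pass through all of Vutasu's changes:
Vutasu: *gasolefeb
  gasolefeb → gasoleheb   [unconditioned shift]
  gasoleheb → gasolihib   [vowel merger]
  gasolihib (rule 3 does not apply)
  gasolihib → garolihib   [rhotacism]
  giving Vutasu garolihib.
If borrowed from Tadoru 'gosolefeb' after the early changes, it would undergo only the recent ones:
  rule 3 (palatalisation): no change (gosolefeb)
  rule 4 (rhotacism): gosolefeb → gorolefeb
  ⇒ as a loan: gorolefeb
Vutasu 'gorolefeb' matches the loan outcome 'gorolefeb', not the inherited 'garolihib' — it skipped the early Vutasu changes, so it was borrowed from Tadoru.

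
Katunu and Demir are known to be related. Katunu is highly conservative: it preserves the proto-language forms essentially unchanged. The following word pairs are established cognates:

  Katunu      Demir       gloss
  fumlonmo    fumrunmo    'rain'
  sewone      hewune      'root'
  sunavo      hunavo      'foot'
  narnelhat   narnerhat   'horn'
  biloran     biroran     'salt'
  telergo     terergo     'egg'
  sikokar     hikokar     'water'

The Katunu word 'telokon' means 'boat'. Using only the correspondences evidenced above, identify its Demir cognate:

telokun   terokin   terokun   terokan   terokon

terokun

biloran ~ biroran — Katunu l corresponds to Demir r between vowels (before a back vowel).
fumlonmo ~ fumrunmo, sewone ~ hewune — Katunu o corresponds to Demir u after a consonant, before a nasal.
Applying these to Katunu 'telokon':
  telokon → terokon   (l→r between vowels (before a back vowel))
  terokon → terokun   (o→u after a consonant, before a nasal)
So the Demir cognate is 'terokun'.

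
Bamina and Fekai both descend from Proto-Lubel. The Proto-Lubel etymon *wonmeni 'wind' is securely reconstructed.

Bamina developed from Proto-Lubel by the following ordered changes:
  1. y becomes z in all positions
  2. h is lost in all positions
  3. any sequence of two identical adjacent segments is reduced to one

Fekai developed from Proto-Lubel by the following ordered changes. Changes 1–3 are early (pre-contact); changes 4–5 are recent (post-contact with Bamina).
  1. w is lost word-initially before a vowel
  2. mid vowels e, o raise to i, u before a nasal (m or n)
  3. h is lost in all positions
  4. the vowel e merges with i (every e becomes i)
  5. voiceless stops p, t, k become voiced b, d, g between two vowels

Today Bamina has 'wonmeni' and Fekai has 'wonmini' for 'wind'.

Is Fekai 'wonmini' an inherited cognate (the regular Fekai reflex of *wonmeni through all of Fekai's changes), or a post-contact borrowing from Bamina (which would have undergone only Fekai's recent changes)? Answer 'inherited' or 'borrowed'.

borrowed

If inherited, *wonmeni would pass through all of Fekai's changes:
Fekai: start from *wonmeni.
  rule 1 (glide loss): wonmeni → onmeni
  rule 2 (pre-nasal raising): onmeni → unmini
  rule 3: no change — unmini
  rule 4: no change — unmini
  rule 5: no change — unmini
  ⇒ Fekai unmini
If borrowed from Bamina 'wonmeni' after the early changes, it would undergo only the recent ones:
  rule 4 (vowel merger): wonmeni → wonmini
  rule 5 (intervocalic voicing): no change (wonmini)
  ⇒ as a loan: wonmini
Fekai 'wonmini' matches the loan outcome 'wonmini', not the inherited 'unmini' — it skipped the early Fekai changes, so it was borrowed from Bamina.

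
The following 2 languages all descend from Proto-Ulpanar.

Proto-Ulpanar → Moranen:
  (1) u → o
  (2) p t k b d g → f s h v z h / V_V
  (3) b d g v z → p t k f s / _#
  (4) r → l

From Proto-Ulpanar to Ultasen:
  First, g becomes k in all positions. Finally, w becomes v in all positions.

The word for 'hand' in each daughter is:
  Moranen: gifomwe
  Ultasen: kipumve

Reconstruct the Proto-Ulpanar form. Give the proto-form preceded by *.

Position 6: Moranen has w, Ultasen has v. Moranen preserves w here (none of its changes turn any other segment into w), so the proto-segment is *w.
Position 4: Moranen has o, Ultasen has u. Ultasen preserves u here (none of its changes turn any other segment into u), so the proto-segment is *u.
Continuing position by position gives *gipumwe; check it forward:
Moranen: *gipumwe > gipomwe > gifomwe  (by vowel merger, intervocalic lenition)
Ultasen: *gipumwe
  gipumwe → kipumwe   [unconditioned shift]
  kipumwe → kipumve   [unconditioned shift]
  giving Ultasen kipumve.
No other proto-form is consistent with every reflex, so the reconstruction is *gipumwe.

*gipumwe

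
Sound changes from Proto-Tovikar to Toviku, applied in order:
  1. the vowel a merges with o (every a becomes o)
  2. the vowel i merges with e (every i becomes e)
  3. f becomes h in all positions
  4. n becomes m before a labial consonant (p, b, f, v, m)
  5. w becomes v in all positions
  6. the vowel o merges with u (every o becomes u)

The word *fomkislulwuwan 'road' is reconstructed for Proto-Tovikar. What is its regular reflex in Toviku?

humkeslulvuvun

Toviku: *fomkislulwuwan > fomkislulwuwon > fomkeslulwuwon > homkeslulwuwon > homkeslulvuvon > humkeslulvuvun  (by vowel merger, vowel merger, unconditioned shift, unconditioned shift, vowel merger)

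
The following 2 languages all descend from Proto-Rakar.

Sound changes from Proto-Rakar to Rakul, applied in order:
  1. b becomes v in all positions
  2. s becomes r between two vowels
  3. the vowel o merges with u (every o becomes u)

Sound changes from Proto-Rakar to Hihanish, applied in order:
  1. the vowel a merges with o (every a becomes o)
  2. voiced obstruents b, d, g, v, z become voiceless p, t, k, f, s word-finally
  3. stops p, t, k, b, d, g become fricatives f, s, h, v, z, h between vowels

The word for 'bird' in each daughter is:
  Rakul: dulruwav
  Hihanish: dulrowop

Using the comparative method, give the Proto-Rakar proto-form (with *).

Position 5: Rakul has u, Hihanish has o. Taking the neighbouring segments as reconstructed: Rakul u could go back to *o or *u; Hihanish o could go back to *a or *o — the one source consistent with every daughter is *o.
Position 7: Rakul has a, Hihanish has o. Rakul preserves a here (none of its changes turn any other segment into a), so the proto-segment is *a.
Position 8: Rakul has v, Hihanish has p. Taking the neighbouring segments as reconstructed: Rakul v could go back to *b or *v; Hihanish p could go back to *p or *b — the one source consistent with every daughter is *b.
Continuing position by position gives *dulrowab; check it forward:
Rakul: start from *dulrowab.
  rule 1 (unconditioned shift): dulrowab → dulrowav
  rule 2: no change — dulrowav
  rule 3 (vowel merger): dulrowav → dulruwav
  ⇒ Rakul dulruwav
Hihanish: start from *dulrowab.
  rule 1 (vowel merger): dulrowab → dulrowob
  rule 2 (final devoicing): dulrowob → dulrowop
  rule 3: no change — dulrowop
  ⇒ Hihanish dulrowop
No other proto-form is consistent with every reflex, so the reconstruction is *dulrowab.

*dulrowab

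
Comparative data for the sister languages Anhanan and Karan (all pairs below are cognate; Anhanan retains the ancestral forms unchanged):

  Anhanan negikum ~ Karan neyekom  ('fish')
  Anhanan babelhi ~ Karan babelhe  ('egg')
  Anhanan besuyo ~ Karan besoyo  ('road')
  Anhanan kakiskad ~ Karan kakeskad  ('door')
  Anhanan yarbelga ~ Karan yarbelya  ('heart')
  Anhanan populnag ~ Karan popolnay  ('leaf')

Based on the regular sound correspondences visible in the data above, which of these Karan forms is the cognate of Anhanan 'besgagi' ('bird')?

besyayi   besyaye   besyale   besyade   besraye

besyaye

yarbelga ~ yarbelya — Anhanan g corresponds to Karan y after a consonant, before a back vowel.
negikum ~ neyekom — Anhanan g corresponds to Karan y between vowels (before a front vowel).
babelhi ~ babelhe — Anhanan i corresponds to Karan e word-finally.
Applying these to Anhanan 'besgagi':
  besgagi → besyagi   (g→y after a consonant, before a back vowel)
  besyagi → besyayi   (g→y between vowels (before a front vowel))
  besyayi → besyaye   (i→e word-finally)
So the Karan cognate is 'besyaye'.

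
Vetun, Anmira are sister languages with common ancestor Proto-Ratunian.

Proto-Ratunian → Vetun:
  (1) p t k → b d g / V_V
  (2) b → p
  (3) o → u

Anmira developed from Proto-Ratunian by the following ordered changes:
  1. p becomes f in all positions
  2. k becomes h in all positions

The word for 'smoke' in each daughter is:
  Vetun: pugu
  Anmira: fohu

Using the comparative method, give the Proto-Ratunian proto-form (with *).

Position 2: Vetun has u, Anmira has o. Anmira preserves o here (none of its changes turn any other segment into o), so the proto-segment is *o.
Position 3: Vetun has g, Anmira has h. Taking the neighbouring segments as reconstructed: Vetun g could go back to *k or *g; Anmira h could go back to *k or *h — the one source consistent with every daughter is *k.
Verify the candidate proto-form against each daughter:
Vetun: start from *poku.
  rule 1 (intervocalic voicing): poku → pogu
  rule 2: no change — pogu
  rule 3 (vowel merger): pogu → pugu
  ⇒ Vetun pugu
Anmira: *poku
  poku → foku   [unconditioned shift]
  foku → fohu   [unconditioned shift]
  giving Anmira fohu.
No other proto-form is consistent with every reflex, so the reconstruction is *poku.

*poku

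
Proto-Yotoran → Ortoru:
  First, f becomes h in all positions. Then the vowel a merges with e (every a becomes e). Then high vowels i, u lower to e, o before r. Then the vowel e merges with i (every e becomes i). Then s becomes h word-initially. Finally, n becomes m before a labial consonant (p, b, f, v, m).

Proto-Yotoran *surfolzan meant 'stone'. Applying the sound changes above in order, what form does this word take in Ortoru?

Ortoru: *surfolzan > surholzan > surholzen > sorholzen > sorholzin > horholzin  (by unconditioned shift, vowel merger, pre-rhotic lowering, vowel merger, debuccalisation)

horholzin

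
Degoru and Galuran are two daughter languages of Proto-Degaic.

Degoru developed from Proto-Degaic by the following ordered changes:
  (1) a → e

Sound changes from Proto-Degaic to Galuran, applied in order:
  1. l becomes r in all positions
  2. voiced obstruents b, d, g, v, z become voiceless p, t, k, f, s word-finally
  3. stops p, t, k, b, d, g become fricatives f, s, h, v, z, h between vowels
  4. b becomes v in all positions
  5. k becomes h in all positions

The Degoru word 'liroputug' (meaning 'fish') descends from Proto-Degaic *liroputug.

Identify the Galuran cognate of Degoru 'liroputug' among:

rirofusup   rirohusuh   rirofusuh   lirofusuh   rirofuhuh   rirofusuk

Galuran: *liroputug > riroputug > riroputuk > rirofusuk > rirofusuh  (by unconditioned shift, final devoicing, intervocalic lenition, unconditioned shift)
The other candidates each miss or misapply at least one Galuran change.

rirofusuh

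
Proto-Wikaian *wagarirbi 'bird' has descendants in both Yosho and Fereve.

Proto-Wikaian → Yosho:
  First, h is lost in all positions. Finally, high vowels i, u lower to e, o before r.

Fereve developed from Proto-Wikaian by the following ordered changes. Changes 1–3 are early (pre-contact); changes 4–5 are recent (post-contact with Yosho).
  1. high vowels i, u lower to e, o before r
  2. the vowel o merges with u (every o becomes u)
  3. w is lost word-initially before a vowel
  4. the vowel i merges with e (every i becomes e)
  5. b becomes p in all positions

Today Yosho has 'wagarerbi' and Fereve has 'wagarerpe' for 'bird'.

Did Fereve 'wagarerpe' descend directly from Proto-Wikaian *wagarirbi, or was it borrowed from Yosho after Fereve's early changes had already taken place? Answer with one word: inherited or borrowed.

If inherited, *wagarirbi would pass through all of Fereve's changes:
Fereve: start from *wagarirbi.
  rule 1 (pre-rhotic lowering): wagarirbi → wagarerbi
  rule 2: no change — wagarerbi
  rule 3 (glide loss): wagarerbi → agarerbi
  rule 4 (vowel merger): agarerbi → agarerbe
  rule 5 (unconditioned shift): agarerbe → agarerpe
  ⇒ Fereve agarerpe
If borrowed from Yosho 'wagarerbi' after the early changes, it would undergo only the recent ones:
  rule 4 (vowel merger): wagarerbi → wagarerbe
  rule 5 (unconditioned shift): wagarerbe → wagarerpe
  ⇒ as a loan: wagarerpe
Fereve 'wagarerpe' matches the loan outcome 'wagarerpe', not the inherited 'agarerpe' — it skipped the early Fereve changes, so it was borrowed from Yosho.

borrowed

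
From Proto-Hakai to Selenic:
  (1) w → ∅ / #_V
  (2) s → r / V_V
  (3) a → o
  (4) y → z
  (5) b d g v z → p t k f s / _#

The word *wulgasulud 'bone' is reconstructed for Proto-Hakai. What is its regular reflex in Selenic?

Selenic: start from *wulgasulud.
  rule 1 (glide loss): wulgasulud → ulgasulud
  rule 2 (rhotacism): ulgasulud → ulgarulud
  rule 3 (vowel merger): ulgarulud → ulgorulud
  rule 4: no change — ulgorulud
  rule 5 (final devoicing): ulgorulud → ulgorulut
  ⇒ Selenic ulgorulut

ulgorulut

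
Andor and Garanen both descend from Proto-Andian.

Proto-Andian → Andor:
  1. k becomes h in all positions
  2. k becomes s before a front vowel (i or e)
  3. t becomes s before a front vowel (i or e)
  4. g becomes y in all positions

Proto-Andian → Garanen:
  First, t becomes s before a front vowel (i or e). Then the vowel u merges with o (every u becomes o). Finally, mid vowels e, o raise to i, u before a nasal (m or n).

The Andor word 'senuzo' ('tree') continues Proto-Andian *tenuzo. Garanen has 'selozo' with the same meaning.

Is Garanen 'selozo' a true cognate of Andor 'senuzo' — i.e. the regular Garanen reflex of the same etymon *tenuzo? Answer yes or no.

Derive the expected Garanen reflex of *tenuzo:
Garanen: start from *tenuzo.
  rule 1 (palatalisation): tenuzo → senuzo
  rule 2 (vowel merger): senuzo → senozo
  rule 3 (pre-nasal raising): senozo → sinozo
  ⇒ Garanen sinozo
The regular Garanen reflex would be 'sinozo', but the attested form is 'selozo'. The correspondence is irregular, so they are not cognates (the Garanen form has a different source).

no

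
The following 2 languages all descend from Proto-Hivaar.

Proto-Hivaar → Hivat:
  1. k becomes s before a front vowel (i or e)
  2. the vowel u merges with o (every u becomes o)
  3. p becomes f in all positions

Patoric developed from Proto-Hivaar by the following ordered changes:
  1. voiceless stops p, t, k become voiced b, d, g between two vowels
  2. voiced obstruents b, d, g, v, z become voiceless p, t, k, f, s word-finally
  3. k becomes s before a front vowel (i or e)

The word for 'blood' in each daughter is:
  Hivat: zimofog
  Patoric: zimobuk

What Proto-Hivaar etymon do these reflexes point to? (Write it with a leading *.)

*zimopug

Position 5: Hivat has f, Patoric has b. Taking the neighbouring segments as reconstructed: Hivat f could go back to *p or *f; Patoric b could go back to *p or *b — the one source consistent with every daughter is *p.
Position 7: Hivat has g, Patoric has k. Hivat preserves g here (none of its changes turn any other segment into g), so the proto-segment is *g.
Verify the candidate proto-form against each daughter:
Hivat: *zimopug > zimopog > zimofog  (by vowel merger, unconditioned shift)
Patoric: start from *zimopug.
  rule 1 (intervocalic voicing): zimopug → zimobug
  rule 2 (final devoicing): zimobug → zimobuk
  rule 3: no change — zimobuk
  ⇒ Patoric zimobuk
*zimopug is the unique common source.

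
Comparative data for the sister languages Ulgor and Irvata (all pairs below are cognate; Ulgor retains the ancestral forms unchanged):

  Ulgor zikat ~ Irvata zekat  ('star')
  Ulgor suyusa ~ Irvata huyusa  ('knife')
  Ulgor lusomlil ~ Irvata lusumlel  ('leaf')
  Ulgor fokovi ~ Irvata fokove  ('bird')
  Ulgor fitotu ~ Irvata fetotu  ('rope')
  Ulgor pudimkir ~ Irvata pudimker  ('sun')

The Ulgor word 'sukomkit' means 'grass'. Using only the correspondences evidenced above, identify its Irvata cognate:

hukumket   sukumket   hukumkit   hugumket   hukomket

suyusa ~ huyusa — Ulgor s corresponds to Irvata h word-initially before a back vowel.
lusomlil ~ lusumlel — Ulgor o corresponds to Irvata u after a consonant, before a nasal.
zikat ~ zekat, lusomlil ~ lusumlel — Ulgor i corresponds to Irvata e after a consonant, before a consonant other than r, m, n, p, b, f, v.
Applying these to Ulgor 'sukomkit':
  sukomkit → hukomkit   (s→h word-initially before a back vowel)
  hukomkit → hukumkit   (o→u after a consonant, before a nasal)
  hukumkit → hukumket   (i→e after a consonant, before a consonant other than r, m, n, p, b, f, v)
So the Irvata cognate is 'hukumket'.

hukumket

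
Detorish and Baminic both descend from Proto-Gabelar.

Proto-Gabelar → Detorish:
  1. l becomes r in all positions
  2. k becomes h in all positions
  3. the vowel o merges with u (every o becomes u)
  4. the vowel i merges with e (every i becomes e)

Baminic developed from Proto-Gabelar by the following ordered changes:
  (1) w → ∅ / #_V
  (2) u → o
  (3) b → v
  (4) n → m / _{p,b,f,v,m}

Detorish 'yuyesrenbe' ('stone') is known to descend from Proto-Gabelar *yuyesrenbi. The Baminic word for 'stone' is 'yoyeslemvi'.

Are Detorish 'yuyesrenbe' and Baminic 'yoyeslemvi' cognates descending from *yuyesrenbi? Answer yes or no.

Derive the expected Baminic reflex of *yuyesrenbi:
Baminic: *yuyesrenbi > yoyesrenbi > yoyesrenvi > yoyesremvi  (by vowel merger, unconditioned shift, nasal place assimilation)
The regular Baminic reflex would be 'yoyesremvi', but the attested form is 'yoyeslemvi'. The correspondence is irregular, so they are not cognates (the Baminic form has a different source).

no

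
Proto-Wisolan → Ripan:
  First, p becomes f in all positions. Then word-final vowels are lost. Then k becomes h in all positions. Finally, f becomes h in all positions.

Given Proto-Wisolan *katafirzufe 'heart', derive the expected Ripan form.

hatahirzuh

Ripan: *katafirzufe
  katafirzufe (rule 1 does not apply)
  katafirzufe → katafirzuf   [apocope]
  katafirzuf → hatafirzuf   [unconditioned shift]
  hatafirzuf → hatahirzuh   [unconditioned shift]
  giving Ripan hatahirzuh.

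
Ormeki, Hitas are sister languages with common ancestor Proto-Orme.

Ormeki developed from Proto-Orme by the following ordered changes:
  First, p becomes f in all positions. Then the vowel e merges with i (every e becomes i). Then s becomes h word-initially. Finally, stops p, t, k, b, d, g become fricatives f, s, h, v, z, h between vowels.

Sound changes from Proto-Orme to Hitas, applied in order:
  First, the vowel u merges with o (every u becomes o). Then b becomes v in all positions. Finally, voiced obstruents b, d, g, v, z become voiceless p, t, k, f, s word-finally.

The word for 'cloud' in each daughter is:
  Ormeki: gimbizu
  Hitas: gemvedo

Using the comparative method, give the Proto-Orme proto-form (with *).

*gembedu

Position 4: Ormeki has b, Hitas has v. Ormeki preserves b here (none of its changes turn any other segment into b), so the proto-segment is *b.
Position 2: Ormeki has i, Hitas has e. Hitas preserves e here (none of its changes turn any other segment into e), so the proto-segment is *e.
Position 6: Ormeki has z, Hitas has d. Hitas preserves d here (none of its changes turn any other segment into d), so the proto-segment is *d.
Continuing position by position gives *gembedu; check it forward:
Ormeki: start from *gembedu.
  rule 1: no change — gembedu
  rule 2 (vowel merger): gembedu → gimbidu
  rule 3: no change — gimbidu
  rule 4 (intervocalic lenition): gimbidu → gimbizu
  ⇒ Ormeki gimbizu
Hitas: *gembedu > gembedo > gemvedo  (by vowel merger, unconditioned shift)
Only *gembedu yields all of Ormeki gimbizu, Hitas gemvedo.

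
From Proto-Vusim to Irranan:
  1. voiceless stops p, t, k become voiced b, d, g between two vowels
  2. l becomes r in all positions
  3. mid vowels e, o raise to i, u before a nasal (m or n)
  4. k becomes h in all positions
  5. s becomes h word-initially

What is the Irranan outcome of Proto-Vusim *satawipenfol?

hadawibinfor

Irranan: start from *satawipenfol.
  rule 1 (intervocalic voicing): satawipenfol → sadawibenfol
  rule 2 (unconditioned shift): sadawibenfol → sadawibenfor
  rule 3 (pre-nasal raising): sadawibenfor → sadawibinfor
  rule 4: no change — sadawibinfor
  rule 5 (debuccalisation): sadawibinfor → hadawibinfor
  ⇒ Irranan hadawibinfor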